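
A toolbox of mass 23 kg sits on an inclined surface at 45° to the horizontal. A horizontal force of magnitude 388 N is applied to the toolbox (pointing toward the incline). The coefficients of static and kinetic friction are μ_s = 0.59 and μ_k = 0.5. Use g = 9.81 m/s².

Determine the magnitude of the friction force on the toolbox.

Resolve perpendicular to the incline: N = m g cos θ + P sin θ = 23×9.81×cos 45° + 388×sin 45° = 433.9 N.
Along the incline, the net driving force (taking up-slope positive) is P cos θ − m g sin θ = 274.4 − 159.5 = 114.8 N, so equilibrium requires friction f = -114.8 N (down-slope).
The limit of static friction is μ_s N = 256 N.
|f_req| = 114.8 ≤ 256 N → the toolbox is in equilibrium; friction equals the required value.

f ≈ 115 N (down the incline)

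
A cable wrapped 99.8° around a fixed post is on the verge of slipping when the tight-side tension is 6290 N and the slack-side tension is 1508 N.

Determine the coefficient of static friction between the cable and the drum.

T₂/T₁ = e^{μβ} → μ = ln(T₂/T₁)/β.
β = 99.8° = 1.742 rad.
μ = ln(6290/1508)/1.742 = ln(4.171)/1.742 = 0.82.

μ ≈ 0.82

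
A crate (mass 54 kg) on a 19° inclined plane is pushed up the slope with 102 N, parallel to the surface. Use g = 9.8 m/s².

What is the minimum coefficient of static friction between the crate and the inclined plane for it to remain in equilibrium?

μ_s,min ≈ 0.14

N = m g cos θ = 500.4 N.
Friction must make up the shortfall along the incline: f = m g sin θ − P = 172.3 − 102 = 70.29 N.
At the threshold f = μ_s N, so μ_s,min = 70.29/500.4 = 0.14.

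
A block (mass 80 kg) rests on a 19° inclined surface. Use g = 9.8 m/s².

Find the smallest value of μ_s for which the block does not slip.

At the slip threshold m g sin θ = μ_s m g cos θ, so μ_s,min = tan θ.
μ_s,min = tan 19° = 0.344.

μ_s,min ≈ 0.344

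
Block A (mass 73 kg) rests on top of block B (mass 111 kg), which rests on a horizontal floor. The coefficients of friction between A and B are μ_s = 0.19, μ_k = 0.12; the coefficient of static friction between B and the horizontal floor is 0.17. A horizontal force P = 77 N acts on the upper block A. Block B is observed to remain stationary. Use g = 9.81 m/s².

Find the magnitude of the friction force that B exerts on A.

The normal force B exerts on A is simply A's weight, N₁ = 716.1 N.
So the A–B interface can sustain at most μ_s N₁ = 136.1 N of static friction.
Since P = 77 N ≤ 136.1 N, A does not slip on B; friction on A equals P = 77 N.
By Newton's third law B feels 77 N forward from A. With B stationary, the floor's static friction on B balances it: f₂ = 77 N (well within μ_s(m_A+m_B)g = 306.9 N).

f ≈ 77 N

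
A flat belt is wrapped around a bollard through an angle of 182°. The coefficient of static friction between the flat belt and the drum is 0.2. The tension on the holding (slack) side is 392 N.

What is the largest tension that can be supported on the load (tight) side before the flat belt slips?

T_max ≈ 740 N

At impending slip the capstan equation gives T₂/T₁ = e^{μβ} with β in radians.
β = 182° × π/180 = 3.176 rad.
e^{μβ} = e^{0.2×3.176} = 1.888.
T₂ = T₁ · e^{μβ} = 392 × 1.888 = 740 N.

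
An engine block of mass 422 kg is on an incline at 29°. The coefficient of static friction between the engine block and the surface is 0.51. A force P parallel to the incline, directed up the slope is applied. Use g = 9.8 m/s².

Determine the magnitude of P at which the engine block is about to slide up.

P ≈ 3850 N

At impending motion up the slope, friction acts down-slope at its limit: f = μ_s N.
P is parallel to the surface, so N = m g cos θ = 3620 N.
Along the incline: P = m g sin θ + μ_s N = 2000 + 0.51×3620 = 3850 N.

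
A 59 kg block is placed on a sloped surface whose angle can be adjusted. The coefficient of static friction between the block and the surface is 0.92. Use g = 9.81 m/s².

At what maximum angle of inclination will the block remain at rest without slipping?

θ_max ≈ 42.6°

At the slip threshold, m g sin θ = μ_s · m g cos θ, so tan θ = μ_s.
θ_max = arctan(0.92) = 42.6°.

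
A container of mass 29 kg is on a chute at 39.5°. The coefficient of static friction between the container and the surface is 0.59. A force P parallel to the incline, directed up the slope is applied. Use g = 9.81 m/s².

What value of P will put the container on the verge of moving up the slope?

P ≈ 310 N

At impending motion up the slope, friction acts down-slope at its limit: f = μ_s N.
P is parallel to the surface, so N = m g cos θ = 220 N.
Along the incline: P = m g sin θ + μ_s N = 181 + 0.59×220 = 310 N.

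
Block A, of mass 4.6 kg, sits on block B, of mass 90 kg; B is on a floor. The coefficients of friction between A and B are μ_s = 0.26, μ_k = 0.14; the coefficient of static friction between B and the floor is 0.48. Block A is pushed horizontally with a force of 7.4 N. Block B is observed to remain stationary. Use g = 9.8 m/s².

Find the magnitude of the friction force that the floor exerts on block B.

Normal force at the A–B interface: N₁ = m_A g = 45.08 N.
Maximum static friction on A from B: μ_s N₁ = 0.26×45.08 = 11.72 N.
Since P = 7.4 N ≤ 11.72 N, A does not slip on B; friction on A equals P = 7.4 N.
B experiences an equal 7.4 N forward from A (third law). B is in equilibrium, so the floor supplies f₂ = 7.4 N of static friction (limit μ_s(m_A+m_B)g = 445 N, not exceeded).

f ≈ 7.4 N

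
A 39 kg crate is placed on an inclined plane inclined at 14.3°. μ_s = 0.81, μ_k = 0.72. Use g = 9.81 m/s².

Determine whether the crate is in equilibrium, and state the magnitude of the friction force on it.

f ≈ 94.5 N

N = m g cos θ = 371 N.
Down-slope weight component: m g sin θ = 94.5 N.
μ_s N = 300 N.
94.5 ≤ 300 N, so it stays put; friction = 94.5 N.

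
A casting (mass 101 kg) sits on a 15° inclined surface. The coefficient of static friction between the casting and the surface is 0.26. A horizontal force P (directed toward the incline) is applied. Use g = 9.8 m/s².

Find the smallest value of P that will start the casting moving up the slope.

At impending motion up the slope, friction acts down-slope at its limit: f = μ_s N.
Perpendicular to the incline: N = m g cos θ + P sin θ.
Along the incline: P cos θ = m g sin θ + μ_s N = m g sin θ + μ_s (m g cos θ + P sin θ).
Solving, P (cos θ − μ_s sin θ) = m g (sin θ + μ_s cos θ), so P = 101×9.8×(sin 15° + 0.26 cos 15°)/(cos 15° − 0.26 sin 15°) = 990×0.51/0.8986 = 562 N.

P ≈ 562 N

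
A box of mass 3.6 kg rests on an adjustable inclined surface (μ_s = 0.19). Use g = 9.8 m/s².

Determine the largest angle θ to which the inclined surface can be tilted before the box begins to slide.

At the slip threshold, m g sin θ = μ_s · m g cos θ, so tan θ = μ_s.
θ_max = arctan(0.19) = 10.8°.

θ_max ≈ 10.8°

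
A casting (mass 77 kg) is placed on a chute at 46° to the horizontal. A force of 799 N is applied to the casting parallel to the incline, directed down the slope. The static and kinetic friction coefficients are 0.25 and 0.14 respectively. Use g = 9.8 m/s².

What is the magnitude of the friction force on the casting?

f ≈ 73.4 N (up the incline)

Normal force: N = m g cos θ = 77 × 9.8 × cos 46° = 524.2 N.
Parallel to the incline, ΣF = 0 gives f = m g sin θ + P = 542.8 + 799 = 1342 N (up-slope positive).
Static friction can supply at most μ_s N = 131 N.
|1342| exceeds 131 N, so the casting slips down-slope; friction is kinetic, f = μ_k N = 0.14×524.2 = 73.4 N.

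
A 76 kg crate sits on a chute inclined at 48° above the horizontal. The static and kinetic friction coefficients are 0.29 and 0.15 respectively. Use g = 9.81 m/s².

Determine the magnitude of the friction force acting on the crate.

Perpendicular to the surface, N = m g cos θ = 76·9.81·cos 48° = 498.9 N.
Along the slope the weight component is m g sin θ = 554.1 N; friction must supply exactly this, acting up-slope.
The static-friction ceiling is μ_s N = 0.29 × 498.9 = 144.7 N.
|554.1| exceeds 144.7 N, so the crate slips down-slope; friction is kinetic, f = μ_k N = 0.15×498.9 = 74.8 N.

f ≈ 74.8 N (up the incline)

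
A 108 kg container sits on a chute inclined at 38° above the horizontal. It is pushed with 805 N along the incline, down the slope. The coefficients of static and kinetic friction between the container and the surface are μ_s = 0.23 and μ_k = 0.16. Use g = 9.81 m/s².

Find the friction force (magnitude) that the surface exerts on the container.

f ≈ 134 N (up the incline)

Perpendicular to the surface, N = m g cos θ = 108·9.81·cos 38° = 834.9 N.
Parallel to the incline, ΣF = 0 gives f = m g sin θ + P = 652.3 + 805 = 1457 N (up-slope positive).
Static friction can supply at most μ_s N = 192 N.
Since |1457| > 192 N, static friction cannot hold it; the container slides down the incline and kinetic friction applies: f = μ_k N = 0.16 × 834.9 = 134 N.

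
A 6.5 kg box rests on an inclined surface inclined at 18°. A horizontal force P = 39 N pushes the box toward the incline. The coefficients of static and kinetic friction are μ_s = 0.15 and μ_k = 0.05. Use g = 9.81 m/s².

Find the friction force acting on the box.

Normal direction: N = m g cos θ + P sin θ = 72.7 N.
Along the incline, the net driving force (taking up-slope positive) is P cos θ − m g sin θ = 37.09 − 19.7 = 17.39 N, so equilibrium requires friction f = -17.39 N (down-slope).
Maximum static friction: μ_s N = 0.15 × 72.7 = 10.9 N.
|f_req| = 17.39 > 10.9 N → the box slides up the incline; f = μ_k N = 0.05 × 72.7 = 3.63 N.

f ≈ 3.63 N (down the incline)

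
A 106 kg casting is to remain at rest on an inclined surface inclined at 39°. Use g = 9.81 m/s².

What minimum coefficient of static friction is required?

μ_s,min ≈ 0.81

At the slip threshold m g sin θ = μ_s m g cos θ, so μ_s,min = tan θ.
μ_s,min = tan 39° = 0.81.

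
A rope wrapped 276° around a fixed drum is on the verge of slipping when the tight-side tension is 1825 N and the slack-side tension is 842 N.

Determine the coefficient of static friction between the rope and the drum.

T₂/T₁ = e^{μβ} → μ = ln(T₂/T₁)/β.
β = 276° = 4.817 rad.
μ = ln(1825/842)/4.817 = ln(2.167)/4.817 = 0.161.

μ ≈ 0.161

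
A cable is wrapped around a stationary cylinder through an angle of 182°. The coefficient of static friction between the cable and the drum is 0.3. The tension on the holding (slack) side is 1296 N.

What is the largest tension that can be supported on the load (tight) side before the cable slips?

At impending slip the capstan equation gives T₂/T₁ = e^{μβ} with β in radians.
β = 182° × π/180 = 3.176 rad.
e^{μβ} = e^{0.3×3.176} = 2.593.
T₂ = T₁ · e^{μβ} = 1296 × 2.593 = 3360 N.

T_max ≈ 3360 N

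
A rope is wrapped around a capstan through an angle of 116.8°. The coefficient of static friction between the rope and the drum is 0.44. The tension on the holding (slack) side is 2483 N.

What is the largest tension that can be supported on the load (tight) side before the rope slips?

At impending slip the capstan equation gives T₂/T₁ = e^{μβ} with β in radians.
β = 116.8° × π/180 = 2.039 rad.
e^{μβ} = e^{0.44×2.039} = 2.452.
T₂ = T₁ · e^{μβ} = 2483 × 2.452 = 6090 N.

T_max ≈ 6090 N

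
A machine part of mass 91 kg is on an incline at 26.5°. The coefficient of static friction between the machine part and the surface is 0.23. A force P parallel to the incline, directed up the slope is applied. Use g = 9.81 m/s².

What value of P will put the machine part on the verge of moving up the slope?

At impending motion up the slope, friction acts down-slope at its limit: f = μ_s N.
P is parallel to the surface, so N = m g cos θ = 799 N.
Along the incline: P = m g sin θ + μ_s N = 398 + 0.23×799 = 582 N.

P ≈ 582 N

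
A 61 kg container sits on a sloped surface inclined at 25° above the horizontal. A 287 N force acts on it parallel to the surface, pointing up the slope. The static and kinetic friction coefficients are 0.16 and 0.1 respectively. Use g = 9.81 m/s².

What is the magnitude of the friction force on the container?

The normal reaction is N = m g cos θ = 542.3 N.
Parallel to the incline, ΣF = 0 gives f = m g sin θ − P = 252.9 − 287 = -34.1 N (up-slope positive).
The static-friction ceiling is μ_s N = 0.16 × 542.3 = 86.77 N.
Since |-34.1| ≤ 86.77 N, no slip — friction simply equals what equilibrium demands.

f ≈ 34.1 N (down the incline)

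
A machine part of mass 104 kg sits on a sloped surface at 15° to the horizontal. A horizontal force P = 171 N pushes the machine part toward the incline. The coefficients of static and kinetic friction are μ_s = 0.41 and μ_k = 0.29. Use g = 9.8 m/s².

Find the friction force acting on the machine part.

f ≈ 98.6 N (up the incline)

Resolve perpendicular to the incline: N = m g cos θ + P sin θ = 104×9.8×cos 15° + 171×sin 15° = 1029 N.
Along the incline, the net driving force (taking up-slope positive) is P cos θ − m g sin θ = 165.2 − 263.8 = -98.62 N, so equilibrium requires friction f = 98.62 N (up-slope).
The limit of static friction is μ_s N = 421.8 N.
|f_req| = 98.62 ≤ 421.8 N → the machine part is in equilibrium; friction equals the required value.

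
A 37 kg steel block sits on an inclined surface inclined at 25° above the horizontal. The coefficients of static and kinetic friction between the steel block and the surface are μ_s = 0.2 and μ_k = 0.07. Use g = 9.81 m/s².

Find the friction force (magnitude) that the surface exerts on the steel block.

Perpendicular to the surface, N = m g cos θ = 37·9.81·cos 25° = 329 N.
For equilibrium along the incline, friction must balance the weight component: f = m g sin θ = 153.4 N up the slope.
Maximum static friction available: μ_s N = 0.2 × 329 = 65.79 N.
|153.4| exceeds 65.79 N, so the steel block slips down-slope; friction is kinetic, f = μ_k N = 0.07×329 = 23 N.

f ≈ 23 N (up the incline)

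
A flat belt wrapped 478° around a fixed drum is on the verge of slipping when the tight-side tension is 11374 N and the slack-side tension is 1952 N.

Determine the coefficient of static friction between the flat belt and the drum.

T₂/T₁ = e^{μβ} → μ = ln(T₂/T₁)/β.
β = 478° = 8.343 rad.
μ = ln(11374/1952)/8.343 = ln(5.827)/8.343 = 0.211.

μ ≈ 0.211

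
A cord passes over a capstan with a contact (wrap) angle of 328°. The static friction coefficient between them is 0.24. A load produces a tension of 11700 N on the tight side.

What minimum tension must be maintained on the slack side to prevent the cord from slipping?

Capstan equation at impending slip: T_tight/T_slack = e^{μβ}.
β = 328° = 5.725 rad; e^{μβ} = e^{0.24×5.725} = 3.951.
T_slack = T_tight / e^{μβ} = 11700 / 3.951 = 2960 N.

T_min ≈ 2960 N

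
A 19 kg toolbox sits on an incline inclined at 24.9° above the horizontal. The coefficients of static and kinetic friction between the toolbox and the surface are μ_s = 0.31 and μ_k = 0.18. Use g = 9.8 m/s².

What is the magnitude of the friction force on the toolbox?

f ≈ 30.4 N (up the incline)

Perpendicular to the surface, N = m g cos θ = 19·9.8·cos 24.9° = 168.9 N.
Along the slope the weight component is m g sin θ = 78.4 N; friction must supply exactly this, acting up-slope.
The static-friction ceiling is μ_s N = 0.31 × 168.9 = 52.36 N.
Since |78.4| > 52.36 N, static friction cannot hold it; the toolbox slides down the incline and kinetic friction applies: f = μ_k N = 0.18 × 168.9 = 30.4 N.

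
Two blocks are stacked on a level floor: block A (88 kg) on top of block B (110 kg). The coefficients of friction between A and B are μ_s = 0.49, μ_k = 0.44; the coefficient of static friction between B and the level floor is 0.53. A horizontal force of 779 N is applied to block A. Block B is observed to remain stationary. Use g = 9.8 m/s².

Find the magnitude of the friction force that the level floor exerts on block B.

f ≈ 379 N

Between the blocks, N₁ = m_A g = 862.4 N.
So the A–B interface can sustain at most μ_s N₁ = 422.6 N of static friction.
Since P = 779 N > 422.6 N, A slides on B; the A–B friction is kinetic: f₁ = μ_k N₁ = 0.44×862.4 = 379 N.
By Newton's third law B feels 379 N forward from A. With B stationary, the floor's static friction on B balances it: f₂ = 379 N (well within μ_s(m_A+m_B)g = 1028 N).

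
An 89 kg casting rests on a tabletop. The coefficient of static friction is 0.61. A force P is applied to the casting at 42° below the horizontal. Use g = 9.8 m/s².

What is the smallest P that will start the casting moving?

N = m g + P sin α (the push presses the casting into the tabletop).
At impending slip, P cos α = μ_s N = μ_s (m g + P sin α).
Solving: P (cos α − μ_s sin α) = μ_s m g → P = 0.61×872/(cos 42° − 0.61 sin 42°) = 532/0.335 = 1590 N.

P ≈ 1590 N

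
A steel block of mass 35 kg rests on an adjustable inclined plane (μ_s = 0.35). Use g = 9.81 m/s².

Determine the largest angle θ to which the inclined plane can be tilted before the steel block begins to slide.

θ_max ≈ 19.3°

At the slip threshold, m g sin θ = μ_s · m g cos θ, so tan θ = μ_s.
θ_max = arctan(0.35) = 19.3°.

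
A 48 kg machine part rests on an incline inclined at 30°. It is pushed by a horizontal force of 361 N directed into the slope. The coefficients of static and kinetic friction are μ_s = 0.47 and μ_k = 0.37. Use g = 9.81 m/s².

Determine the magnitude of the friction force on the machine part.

f ≈ 77.2 N (down the incline)

Resolve perpendicular to the incline: N = m g cos θ + P sin θ = 48×9.81×cos 30° + 361×sin 30° = 588.3 N.
Parallel to the incline: P cos θ − m g sin θ = 312.6 − 235.4 = 77.2 N; the friction needed to balance this is 77.2 N acting down the slope.
Maximum static friction: μ_s N = 0.47 × 588.3 = 276.5 N.
Since 77.2 N is within the 276.5 N limit, the machine part stays put and friction is exactly 77.2 N.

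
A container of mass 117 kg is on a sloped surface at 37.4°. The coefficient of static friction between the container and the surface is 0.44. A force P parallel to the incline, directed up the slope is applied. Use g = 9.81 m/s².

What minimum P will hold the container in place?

The container tends to slide down (tan θ > μ_s), so at the point of impending slip friction acts up-slope at its limit: f = μ_s N.
P is parallel to the surface, so N = m g cos θ = 912 N.
Along the incline: P + μ_s N = m g sin θ, so P = 697 − 0.44×912 = 296 N.

P_min ≈ 296 N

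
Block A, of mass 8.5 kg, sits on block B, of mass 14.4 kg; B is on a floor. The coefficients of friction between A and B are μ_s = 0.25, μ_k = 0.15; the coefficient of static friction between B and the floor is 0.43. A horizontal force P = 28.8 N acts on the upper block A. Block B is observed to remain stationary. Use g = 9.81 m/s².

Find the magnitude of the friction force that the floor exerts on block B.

f ≈ 12.5 N

The normal force B exerts on A is simply A's weight, N₁ = 83.39 N.
So the A–B interface can sustain at most μ_s N₁ = 20.85 N of static friction.
Since P = 28.8 N > 20.85 N, A slides on B; the A–B friction is kinetic: f₁ = μ_k N₁ = 0.15×83.39 = 12.5 N.
B experiences an equal 12.5 N forward from A (third law). B is in equilibrium, so the floor supplies f₂ = 12.5 N of static friction (limit μ_s(m_A+m_B)g = 96.6 N, not exceeded).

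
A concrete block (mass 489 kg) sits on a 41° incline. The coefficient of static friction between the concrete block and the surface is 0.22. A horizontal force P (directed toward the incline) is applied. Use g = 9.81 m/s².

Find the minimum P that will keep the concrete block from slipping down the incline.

The concrete block tends to slide down (tan θ > μ_s), so at the point of impending slip friction acts up-slope at its limit: f = μ_s N.
Perpendicular to the incline: N = m g cos θ + P sin θ.
Along the incline: P cos θ + μ_s N = m g sin θ, i.e. P cos θ + μ_s (m g cos θ + P sin θ) = m g sin θ.
Solving, P (cos θ + μ_s sin θ) = m g (sin θ − μ_s cos θ), so P = 4800×0.49/0.899 = 2610 N.

P_min ≈ 2610 N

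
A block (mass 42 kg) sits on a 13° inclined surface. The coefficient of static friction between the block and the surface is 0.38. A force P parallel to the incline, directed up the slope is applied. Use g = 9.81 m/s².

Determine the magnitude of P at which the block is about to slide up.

At impending motion up the slope, friction acts down-slope at its limit: f = μ_s N.
P is parallel to the surface, so N = m g cos θ = 401 N.
Along the incline: P = m g sin θ + μ_s N = 92.7 + 0.38×401 = 245 N.

P ≈ 245 N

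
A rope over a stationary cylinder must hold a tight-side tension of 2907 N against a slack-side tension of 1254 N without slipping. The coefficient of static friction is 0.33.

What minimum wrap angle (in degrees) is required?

T₂/T₁ = e^{μβ} → β = ln(T₂/T₁)/μ.
β = ln(2907/1254)/0.33 = 0.8408/0.33 = 2.548 rad.
In degrees: β = 2.548 × 180/π = 146°.

β_min ≈ 146°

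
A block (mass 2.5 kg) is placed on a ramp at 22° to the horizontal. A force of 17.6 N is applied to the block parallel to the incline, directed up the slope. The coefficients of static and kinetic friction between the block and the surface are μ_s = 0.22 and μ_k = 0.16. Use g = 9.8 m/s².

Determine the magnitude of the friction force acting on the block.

f ≈ 3.63 N (down the incline)

The normal reaction is N = m g cos θ = 22.72 N.
Parallel to the incline, ΣF = 0 gives f = m g sin θ − P = 9.178 − 17.6 = -8.422 N (up-slope positive).
Static friction can supply at most μ_s N = 4.998 N.
Since |-8.422| > 4.998 N, static friction cannot hold it; the block slides up the incline and kinetic friction applies: f = μ_k N = 0.16 × 22.72 = 3.63 N.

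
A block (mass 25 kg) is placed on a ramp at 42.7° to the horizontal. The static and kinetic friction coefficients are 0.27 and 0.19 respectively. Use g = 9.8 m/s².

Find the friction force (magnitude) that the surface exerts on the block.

The normal reaction is N = m g cos θ = 180.1 N.
Along the slope the weight component is m g sin θ = 166.1 N; friction must supply exactly this, acting up-slope.
Maximum static friction available: μ_s N = 0.27 × 180.1 = 48.61 N.
|166.1| exceeds 48.61 N, so the block slips down-slope; friction is kinetic, f = μ_k N = 0.19×180.1 = 34.2 N.

f ≈ 34.2 N (up the incline)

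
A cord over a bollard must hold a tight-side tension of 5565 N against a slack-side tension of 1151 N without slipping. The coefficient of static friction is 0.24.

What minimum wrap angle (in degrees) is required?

T₂/T₁ = e^{μβ} → β = ln(T₂/T₁)/μ.
β = ln(5565/1151)/0.24 = 1.576/0.24 = 6.566 rad.
In degrees: β = 6.566 × 180/π = 376°.

β_min ≈ 376°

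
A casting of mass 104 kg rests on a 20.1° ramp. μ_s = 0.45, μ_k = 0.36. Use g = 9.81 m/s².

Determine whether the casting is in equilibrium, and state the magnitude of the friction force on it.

N = m g cos θ = 958 N.
Down-slope weight component: m g sin θ = 351 N.
μ_s N = 431 N.
351 ≤ 431 N, so it stays put; friction = 351 N.

f ≈ 351 N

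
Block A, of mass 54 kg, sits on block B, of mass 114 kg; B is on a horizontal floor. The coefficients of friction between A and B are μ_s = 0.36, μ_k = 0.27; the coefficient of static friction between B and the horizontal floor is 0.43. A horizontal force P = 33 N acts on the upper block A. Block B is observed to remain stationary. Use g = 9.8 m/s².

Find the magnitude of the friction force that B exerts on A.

Normal force at the A–B interface: N₁ = m_A g = 529.2 N.
So the A–B interface can sustain at most μ_s N₁ = 190.5 N of static friction.
P = 33 N is within that limit, so A and B move together (both at rest); the A–B friction is simply f₁ = P = 33 N.
B experiences an equal 33 N forward from A (third law). B is in equilibrium, so the floor supplies f₂ = 33 N of static friction (limit μ_s(m_A+m_B)g = 708 N, not exceeded).

f ≈ 33 N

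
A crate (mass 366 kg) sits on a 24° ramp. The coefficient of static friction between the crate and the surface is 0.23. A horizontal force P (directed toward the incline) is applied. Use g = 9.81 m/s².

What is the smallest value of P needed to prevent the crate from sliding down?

The crate tends to slide down (tan θ > μ_s), so at the point of impending slip friction acts up-slope at its limit: f = μ_s N.
Perpendicular to the incline: N = m g cos θ + P sin θ.
Along the incline: P cos θ + μ_s N = m g sin θ, i.e. P cos θ + μ_s (m g cos θ + P sin θ) = m g sin θ.
Solving, P (cos θ + μ_s sin θ) = m g (sin θ − μ_s cos θ), so P = 3590×0.1966/1.007 = 701 N.

P_min ≈ 701 N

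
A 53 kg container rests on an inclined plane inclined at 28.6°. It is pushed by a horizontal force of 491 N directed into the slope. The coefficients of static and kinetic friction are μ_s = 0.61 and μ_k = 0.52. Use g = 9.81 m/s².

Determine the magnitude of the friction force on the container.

Normal direction: N = m g cos θ + P sin θ = 691.5 N.
Parallel to the incline: P cos θ − m g sin θ = 431.1 − 248.9 = 182.2 N; the friction needed to balance this is 182.2 N acting down the slope.
Maximum static friction: μ_s N = 0.61 × 691.5 = 421.8 N.
|f_req| = 182.2 ≤ 421.8 N → the container is in equilibrium; friction equals the required value.

f ≈ 182 N (down the incline)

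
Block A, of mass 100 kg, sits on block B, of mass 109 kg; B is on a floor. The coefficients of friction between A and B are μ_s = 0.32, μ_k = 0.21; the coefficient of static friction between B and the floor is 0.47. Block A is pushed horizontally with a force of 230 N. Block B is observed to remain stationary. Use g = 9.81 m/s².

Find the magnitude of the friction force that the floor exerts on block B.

Normal force at the A–B interface: N₁ = m_A g = 981 N.
Maximum static friction on A from B: μ_s N₁ = 0.32×981 = 313.9 N.
Since P = 230 N ≤ 313.9 N, A does not slip on B; friction on A equals P = 230 N.
By Newton's third law B feels 230 N forward from A. With B stationary, the floor's static friction on B balances it: f₂ = 230 N (well within μ_s(m_A+m_B)g = 963.6 N).

f ≈ 230 N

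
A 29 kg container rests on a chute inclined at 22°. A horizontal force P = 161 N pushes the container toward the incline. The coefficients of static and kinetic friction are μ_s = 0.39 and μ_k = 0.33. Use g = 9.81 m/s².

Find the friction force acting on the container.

f ≈ 42.7 N (down the incline)

Normal direction: N = m g cos θ + P sin θ = 324.1 N.
Parallel to the incline: P cos θ − m g sin θ = 149.3 − 106.6 = 42.7 N; the friction needed to balance this is 42.7 N acting down the slope.
Maximum static friction: μ_s N = 0.39 × 324.1 = 126.4 N.
Since 42.7 N is within the 126.4 N limit, the container stays put and friction is exactly 42.7 N.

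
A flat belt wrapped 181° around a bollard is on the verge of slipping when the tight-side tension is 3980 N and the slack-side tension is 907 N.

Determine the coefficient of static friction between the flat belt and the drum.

T₂/T₁ = e^{μβ} → μ = ln(T₂/T₁)/β.
β = 181° = 3.159 rad.
μ = ln(3980/907)/3.159 = ln(4.388)/3.159 = 0.468.

μ ≈ 0.468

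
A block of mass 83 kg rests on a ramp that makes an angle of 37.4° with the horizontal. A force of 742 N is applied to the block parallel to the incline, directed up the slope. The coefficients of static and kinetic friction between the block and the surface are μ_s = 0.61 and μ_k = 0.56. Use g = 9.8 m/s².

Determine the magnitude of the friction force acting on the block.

f ≈ 248 N (down the incline)

Perpendicular to the surface, N = m g cos θ = 83·9.8·cos 37.4° = 646.2 N.
For equilibrium along the incline the friction force must supply f = m g sin θ − P = 494 − 742 = -248 N (positive meaning up-slope).
The static-friction ceiling is μ_s N = 0.61 × 646.2 = 394.2 N.
Since |-248| ≤ 394.2 N, no slip — friction simply equals what equilibrium demands.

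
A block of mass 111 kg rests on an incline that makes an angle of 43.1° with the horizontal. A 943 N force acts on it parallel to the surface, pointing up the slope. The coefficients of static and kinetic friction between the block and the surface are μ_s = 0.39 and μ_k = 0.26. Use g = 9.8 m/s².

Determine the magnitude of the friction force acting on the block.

Normal force: N = m g cos θ = 111 × 9.8 × cos 43.1° = 794.3 N.
Parallel to the incline, ΣF = 0 gives f = m g sin θ − P = 743.3 − 943 = -199.7 N (up-slope positive).
Static friction can supply at most μ_s N = 309.8 N.
Since |-199.7| ≤ 309.8 N, no slip — friction simply equals what equilibrium demands.

f ≈ 200 N (down the incline)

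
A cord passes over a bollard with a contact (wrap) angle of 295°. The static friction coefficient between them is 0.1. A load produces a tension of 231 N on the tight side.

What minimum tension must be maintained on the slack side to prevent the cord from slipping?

T_min ≈ 138 N

Capstan equation at impending slip: T_tight/T_slack = e^{μβ}.
β = 295° = 5.149 rad; e^{μβ} = e^{0.1×5.149} = 1.673.
T_slack = T_tight / e^{μβ} = 231 / 1.673 = 138 N.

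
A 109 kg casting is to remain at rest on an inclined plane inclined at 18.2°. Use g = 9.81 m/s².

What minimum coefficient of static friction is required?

μ_s,min ≈ 0.329

At the slip threshold m g sin θ = μ_s m g cos θ, so μ_s,min = tan θ.
μ_s,min = tan 18.2° = 0.329.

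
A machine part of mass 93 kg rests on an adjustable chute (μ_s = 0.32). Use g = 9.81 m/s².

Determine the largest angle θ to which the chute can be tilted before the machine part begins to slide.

At the slip threshold, m g sin θ = μ_s · m g cos θ, so tan θ = μ_s.
θ_max = arctan(0.32) = 17.7°.

θ_max ≈ 17.7°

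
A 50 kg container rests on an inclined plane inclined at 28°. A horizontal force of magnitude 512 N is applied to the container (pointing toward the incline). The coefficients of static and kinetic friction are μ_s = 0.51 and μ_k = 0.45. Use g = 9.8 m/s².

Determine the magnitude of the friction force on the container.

f ≈ 222 N (down the incline)

The horizontal push has a component P sin θ into the surface, so N = m g cos θ + P sin θ = 432.6 + 240.4 = 673 N.
Along the incline, the net driving force (taking up-slope positive) is P cos θ − m g sin θ = 452.1 − 230 = 222 N, so equilibrium requires friction f = -222 N (down-slope).
The limit of static friction is μ_s N = 343.2 N.
Since 222 N is within the 343.2 N limit, the container stays put and friction is exactly 222 N.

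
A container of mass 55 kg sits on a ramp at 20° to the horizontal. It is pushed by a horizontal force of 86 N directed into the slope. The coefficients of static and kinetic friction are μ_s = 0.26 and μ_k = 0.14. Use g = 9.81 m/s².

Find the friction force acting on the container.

f ≈ 104 N (up the incline)

Normal direction: N = m g cos θ + P sin θ = 536.4 N.
Along the incline, the net driving force (taking up-slope positive) is P cos θ − m g sin θ = 80.81 − 184.5 = -103.7 N, so equilibrium requires friction f = 103.7 N (up-slope).
The limit of static friction is μ_s N = 139.5 N.
Since 103.7 N is within the 139.5 N limit, the container stays put and friction is exactly 104 N.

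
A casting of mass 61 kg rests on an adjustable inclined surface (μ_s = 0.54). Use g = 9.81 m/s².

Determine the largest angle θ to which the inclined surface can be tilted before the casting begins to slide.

θ_max ≈ 28.4°

At the slip threshold, m g sin θ = μ_s · m g cos θ, so tan θ = μ_s.
θ_max = arctan(0.54) = 28.4°.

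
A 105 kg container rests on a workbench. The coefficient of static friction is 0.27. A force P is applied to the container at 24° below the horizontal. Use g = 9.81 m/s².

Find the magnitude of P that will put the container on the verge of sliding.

P ≈ 346 N

N = m g + P sin α (the push presses the container into the workbench).
At impending slip, P cos α = μ_s N = μ_s (m g + P sin α).
Solving: P (cos α − μ_s sin α) = μ_s m g → P = 0.27×1030/(cos 24° − 0.27 sin 24°) = 278/0.8037 = 346 N.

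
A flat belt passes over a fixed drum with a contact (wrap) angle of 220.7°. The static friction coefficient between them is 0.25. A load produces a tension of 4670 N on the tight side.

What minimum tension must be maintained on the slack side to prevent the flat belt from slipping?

T_min ≈ 1780 N

Capstan equation at impending slip: T_tight/T_slack = e^{μβ}.
β = 220.7° = 3.852 rad; e^{μβ} = e^{0.25×3.852} = 2.62.
T_slack = T_tight / e^{μβ} = 4670 / 2.62 = 1780 N.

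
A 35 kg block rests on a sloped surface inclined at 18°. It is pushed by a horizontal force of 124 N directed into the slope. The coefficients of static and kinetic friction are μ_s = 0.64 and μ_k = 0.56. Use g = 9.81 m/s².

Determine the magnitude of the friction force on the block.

f ≈ 11.8 N (down the incline)

Normal direction: N = m g cos θ + P sin θ = 364.9 N.
Along the incline, the net driving force (taking up-slope positive) is P cos θ − m g sin θ = 117.9 − 106.1 = 11.83 N, so equilibrium requires friction f = -11.83 N (down-slope).
The limit of static friction is μ_s N = 233.5 N.
Since 11.83 N is within the 233.5 N limit, the block stays put and friction is exactly 11.8 N.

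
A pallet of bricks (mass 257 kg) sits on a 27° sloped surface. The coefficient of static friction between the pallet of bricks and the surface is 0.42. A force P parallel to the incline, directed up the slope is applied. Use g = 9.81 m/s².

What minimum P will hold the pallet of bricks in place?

The pallet of bricks tends to slide down (tan θ > μ_s), so at the point of impending slip friction acts up-slope at its limit: f = μ_s N.
P is parallel to the surface, so N = m g cos θ = 2250 N.
Along the incline: P + μ_s N = m g sin θ, so P = 1140 − 0.42×2250 = 201 N.

P_min ≈ 201 N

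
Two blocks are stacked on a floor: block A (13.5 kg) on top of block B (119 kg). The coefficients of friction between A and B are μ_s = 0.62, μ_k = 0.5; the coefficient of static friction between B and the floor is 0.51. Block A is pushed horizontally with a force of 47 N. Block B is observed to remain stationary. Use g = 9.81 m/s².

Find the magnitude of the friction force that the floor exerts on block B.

Normal force at the A–B interface: N₁ = m_A g = 132.4 N.
Maximum static friction on A from B: μ_s N₁ = 0.62×132.4 = 82.11 N.
P = 47 N is within that limit, so A and B move together (both at rest); the A–B friction is simply f₁ = P = 47 N.
By Newton's third law B feels 47 N forward from A. With B stationary, the floor's static friction on B balances it: f₂ = 47 N (well within μ_s(m_A+m_B)g = 662.9 N).

f ≈ 47 N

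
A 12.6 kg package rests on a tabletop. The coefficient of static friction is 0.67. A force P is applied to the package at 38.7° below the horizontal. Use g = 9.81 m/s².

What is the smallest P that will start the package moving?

N = m g + P sin α (the push presses the package into the tabletop).
At impending slip, P cos α = μ_s N = μ_s (m g + P sin α).
Solving: P (cos α − μ_s sin α) = μ_s m g → P = 0.67×124/(cos 38.7° − 0.67 sin 38.7°) = 82.8/0.3615 = 229 N.

P ≈ 229 N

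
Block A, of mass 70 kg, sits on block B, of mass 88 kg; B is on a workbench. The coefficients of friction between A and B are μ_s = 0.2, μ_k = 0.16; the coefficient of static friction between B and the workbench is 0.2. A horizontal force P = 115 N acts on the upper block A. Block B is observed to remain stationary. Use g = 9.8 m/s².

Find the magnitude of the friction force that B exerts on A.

The normal force B exerts on A is simply A's weight, N₁ = 686 N.
So the A–B interface can sustain at most μ_s N₁ = 137.2 N of static friction.
P = 115 N is within that limit, so A and B move together (both at rest); the A–B friction is simply f₁ = P = 115 N.
By Newton's third law B feels 115 N forward from A. With B stationary, the floor's static friction on B balances it: f₂ = 115 N (well within μ_s(m_A+m_B)g = 309.7 N).

f ≈ 115 N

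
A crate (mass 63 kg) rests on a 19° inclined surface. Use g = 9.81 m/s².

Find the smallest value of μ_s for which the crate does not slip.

At the slip threshold m g sin θ = μ_s m g cos θ, so μ_s,min = tan θ.
μ_s,min = tan 19° = 0.344.

μ_s,min ≈ 0.344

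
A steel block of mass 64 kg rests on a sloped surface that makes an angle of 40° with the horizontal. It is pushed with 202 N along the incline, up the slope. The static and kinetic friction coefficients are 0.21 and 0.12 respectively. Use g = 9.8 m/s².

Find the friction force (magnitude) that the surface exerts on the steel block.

Normal force: N = m g cos θ = 64 × 9.8 × cos 40° = 480.5 N.
The friction needed for equilibrium is m g sin θ − P = 403.2 − 202 = 201.2 N, measured positive up-slope.
The static-friction ceiling is μ_s N = 0.21 × 480.5 = 100.9 N.
|201.2| exceeds 100.9 N, so the steel block slips down-slope; friction is kinetic, f = μ_k N = 0.12×480.5 = 57.7 N.

f ≈ 57.7 N (up the incline)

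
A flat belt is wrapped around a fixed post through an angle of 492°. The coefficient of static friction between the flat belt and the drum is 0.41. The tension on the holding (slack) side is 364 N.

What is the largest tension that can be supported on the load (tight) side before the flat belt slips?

At impending slip the capstan equation gives T₂/T₁ = e^{μβ} with β in radians.
β = 492° × π/180 = 8.587 rad.
e^{μβ} = e^{0.41×8.587} = 33.81.
T₂ = T₁ · e^{μβ} = 364 × 33.81 = 12300 N.

T_max ≈ 12300 N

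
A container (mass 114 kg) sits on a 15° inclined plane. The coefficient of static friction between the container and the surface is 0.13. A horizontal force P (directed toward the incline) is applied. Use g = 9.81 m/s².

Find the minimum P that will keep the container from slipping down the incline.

P_min ≈ 149 N

The container tends to slide down (tan θ > μ_s), so at the point of impending slip friction acts up-slope at its limit: f = μ_s N.
Perpendicular to the incline: N = m g cos θ + P sin θ.
Along the incline: P cos θ + μ_s N = m g sin θ, i.e. P cos θ + μ_s (m g cos θ + P sin θ) = m g sin θ.
Solving, P (cos θ + μ_s sin θ) = m g (sin θ − μ_s cos θ), so P = 1120×0.1332/0.9996 = 149 N.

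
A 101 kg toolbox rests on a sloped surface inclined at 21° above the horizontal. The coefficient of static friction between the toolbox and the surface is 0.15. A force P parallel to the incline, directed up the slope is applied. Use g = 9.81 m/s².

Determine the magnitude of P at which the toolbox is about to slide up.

P ≈ 494 N

At impending motion up the slope, friction acts down-slope at its limit: f = μ_s N.
P is parallel to the surface, so N = m g cos θ = 925 N.
Along the incline: P = m g sin θ + μ_s N = 355 + 0.15×925 = 494 N.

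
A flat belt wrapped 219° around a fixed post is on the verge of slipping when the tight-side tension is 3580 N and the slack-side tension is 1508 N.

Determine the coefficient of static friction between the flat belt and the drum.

μ ≈ 0.226

T₂/T₁ = e^{μβ} → μ = ln(T₂/T₁)/β.
β = 219° = 3.822 rad.
μ = ln(3580/1508)/3.822 = ln(2.374)/3.822 = 0.226.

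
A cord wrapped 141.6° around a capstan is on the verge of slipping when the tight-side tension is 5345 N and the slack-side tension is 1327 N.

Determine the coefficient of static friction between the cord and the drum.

μ ≈ 0.564

T₂/T₁ = e^{μβ} → μ = ln(T₂/T₁)/β.
β = 141.6° = 2.471 rad.
μ = ln(5345/1327)/2.471 = ln(4.028)/2.471 = 0.564.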